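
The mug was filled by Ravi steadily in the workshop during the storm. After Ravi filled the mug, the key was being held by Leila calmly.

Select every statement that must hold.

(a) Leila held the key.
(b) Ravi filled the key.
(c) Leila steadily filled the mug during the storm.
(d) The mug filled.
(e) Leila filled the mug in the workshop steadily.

(a) Entailed — 'hold' is an activity; 'was holding' entails that some holding happened, so 'held' holds.
(b) Not entailed — Ravi filled the mug, not the key; the key belongs to the holding event.
(c) Not entailed — the passage has Ravi filling the mug, not Leila.
(d) Entailed — 'Ravi filled the mug' is causative; it entails the inchoative 'the mug filled'.
(e) Not entailed — the passage has Ravi filling the mug, not Leila.

(a), (d)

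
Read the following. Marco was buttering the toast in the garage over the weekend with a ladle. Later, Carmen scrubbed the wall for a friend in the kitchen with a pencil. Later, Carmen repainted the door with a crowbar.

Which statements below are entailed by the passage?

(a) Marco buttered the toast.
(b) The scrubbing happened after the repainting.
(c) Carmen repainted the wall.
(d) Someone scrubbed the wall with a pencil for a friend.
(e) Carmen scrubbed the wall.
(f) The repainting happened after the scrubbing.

(a) Not entailed — 'was buttering' is progressive on an accomplishment; it does not entail the completed 'buttered'.
(b) Not entailed — the narrative places the scrubbing before the repainting, not after.
(c) Not entailed — Carmen repainted the door, not the wall; the wall belongs to the scrubbing event.
(d) Entailed — every conjunct here is already in the original scrubbing event.
(e) Entailed — every conjunct here is already in the original scrubbing event.
(f) Entailed — the narrative places the scrubbing before the repainting.

(d), (e), (f)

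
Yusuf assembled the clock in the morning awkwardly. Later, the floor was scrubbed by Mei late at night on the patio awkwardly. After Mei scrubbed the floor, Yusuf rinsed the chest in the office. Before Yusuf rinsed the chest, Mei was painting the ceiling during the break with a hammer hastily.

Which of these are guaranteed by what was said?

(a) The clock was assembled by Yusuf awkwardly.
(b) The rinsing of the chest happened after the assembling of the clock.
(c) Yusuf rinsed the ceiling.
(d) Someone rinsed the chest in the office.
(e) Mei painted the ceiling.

(a), (b), (d)

(a) Entailed — the original entails any weakening of itself; this just drops 'in the morning'.
(b) Entailed — the narrative places the assembling before the rinsing.
(c) Not entailed — Yusuf rinsed the chest, not the ceiling; the ceiling belongs to the painting event.
(d) Entailed — every conjunct here is already in the original rinsing event.
(e) Not entailed — 'was painting' is progressive on an accomplishment; it does not entail the completed 'painted'.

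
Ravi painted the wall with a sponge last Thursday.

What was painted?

'the wall' marks the patient of the painting event.

the wall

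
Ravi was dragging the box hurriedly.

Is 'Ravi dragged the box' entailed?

yes

'drag' is atelic; if Ravi was dragging the box, then Ravi dragged the box (for some time).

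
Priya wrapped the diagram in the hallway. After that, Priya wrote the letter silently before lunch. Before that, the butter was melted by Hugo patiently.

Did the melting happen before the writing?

The narrative orders the melting before the writing.

yes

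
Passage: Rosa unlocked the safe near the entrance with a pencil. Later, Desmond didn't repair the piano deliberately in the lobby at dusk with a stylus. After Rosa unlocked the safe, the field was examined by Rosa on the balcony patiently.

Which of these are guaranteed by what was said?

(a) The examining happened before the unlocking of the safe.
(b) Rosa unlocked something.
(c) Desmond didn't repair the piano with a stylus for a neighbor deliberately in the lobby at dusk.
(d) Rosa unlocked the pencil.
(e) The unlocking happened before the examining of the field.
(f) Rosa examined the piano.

(a) Not entailed — the narrative places the unlocking before the examining, not after.
(b) Entailed — this follows by dropping conjuncts from the unlocking event's description.
(c) Entailed — under negation, adding a further restriction is entailed: if no such repairing event occurred, none occurred for a neighbor either.
(d) Not entailed — the pencil is the instrument, not what was unlocked.
(e) Entailed — the narrative places the unlocking before the examining.
(f) Not entailed — Rosa examined the field, not the piano; the piano belongs to the repairing event.

(b), (c), (e)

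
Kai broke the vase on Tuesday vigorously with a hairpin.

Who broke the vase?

'Kai' marks the agent of the breaking event.

Kai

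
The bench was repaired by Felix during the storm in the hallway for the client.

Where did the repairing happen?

in the hallway

'in the hallway' marks the location of the repairing event.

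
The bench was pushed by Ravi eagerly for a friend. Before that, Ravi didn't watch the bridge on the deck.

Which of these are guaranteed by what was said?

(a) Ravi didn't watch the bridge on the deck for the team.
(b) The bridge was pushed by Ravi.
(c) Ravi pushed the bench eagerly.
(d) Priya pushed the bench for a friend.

(a), (c)

(a) Entailed — under negation, adding a further restriction is entailed: if no such watching event occurred, none occurred for the team either.
(b) Not entailed — Ravi pushed the bench, not the bridge; the bridge belongs to the watching event.
(c) Entailed — this follows by dropping conjuncts from the pushing event's description.
(d) Not entailed — the passage has Ravi pushing the bench, not Priya.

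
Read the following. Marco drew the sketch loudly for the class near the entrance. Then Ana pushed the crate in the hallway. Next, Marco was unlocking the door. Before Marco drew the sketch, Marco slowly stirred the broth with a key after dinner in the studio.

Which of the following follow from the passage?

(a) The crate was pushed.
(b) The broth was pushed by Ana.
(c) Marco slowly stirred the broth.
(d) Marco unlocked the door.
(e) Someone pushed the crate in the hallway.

(a) Entailed — every conjunct here is already in the original pushing event.
(b) Not entailed — Ana pushed the crate, not the broth; the broth belongs to the stirring event.
(c) Entailed — every conjunct here is already in the original stirring event.
(d) Not entailed — 'was unlocking' is progressive on an accomplishment; it does not entail the completed 'unlocked'.
(e) Entailed — this follows by dropping conjuncts from the pushing event's description.

(a), (c), (e)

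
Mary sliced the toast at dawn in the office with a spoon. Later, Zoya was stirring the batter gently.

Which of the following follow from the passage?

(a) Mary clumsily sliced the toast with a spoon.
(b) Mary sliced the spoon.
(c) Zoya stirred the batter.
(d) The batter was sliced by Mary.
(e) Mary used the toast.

(a) Not entailed — 'clumsily' adds information not in the original event.
(b) Not entailed — the spoon is the instrument, not what was sliced.
(c) Entailed — 'stir' is an activity; 'was stirring' entails that some stirring happened, so 'stirred' holds.
(d) Not entailed — Mary sliced the toast, not the batter; the batter belongs to the stirring event.
(e) Not entailed — the toast is the patient, not an instrument — Mary used a spoon.

(c)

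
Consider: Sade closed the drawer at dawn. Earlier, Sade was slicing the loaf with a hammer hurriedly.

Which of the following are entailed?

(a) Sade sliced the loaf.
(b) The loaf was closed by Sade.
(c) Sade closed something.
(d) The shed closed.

(a) Not entailed — 'was slicing' is progressive on an accomplishment; it does not entail the completed 'sliced'.
(b) Not entailed — Sade closed the drawer, not the loaf; the loaf belongs to the slicing event.
(c) Entailed — dropping 'at dawn' and generalizing the patient leaves a sub-description the original still satisfies.
(d) Not entailed — the drawer is what closed, not the shed.

(c)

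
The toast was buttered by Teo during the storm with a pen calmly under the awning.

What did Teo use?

a pen

'with a pen' marks the instrument of the buttering event.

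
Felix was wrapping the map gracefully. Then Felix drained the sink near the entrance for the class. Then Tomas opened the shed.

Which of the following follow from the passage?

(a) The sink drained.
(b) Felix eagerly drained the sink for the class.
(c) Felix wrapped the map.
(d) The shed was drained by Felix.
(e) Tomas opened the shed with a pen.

(a)

(a) Entailed — 'Felix drained the sink' is causative; it entails the inchoative 'the sink drained'.
(b) Not entailed — 'eagerly' adds information not in the original event.
(c) Not entailed — 'was wrapping' is progressive on an accomplishment; it does not entail the completed 'wrapped'.
(d) Not entailed — Felix drained the sink, not the shed; the shed belongs to the opening event.
(e) Not entailed — 'with a pen' adds information not in the original event.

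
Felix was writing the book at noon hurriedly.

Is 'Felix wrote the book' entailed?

no

'was writing' is progressive; for an accomplishment like 'write the book', it doesn't entail completion.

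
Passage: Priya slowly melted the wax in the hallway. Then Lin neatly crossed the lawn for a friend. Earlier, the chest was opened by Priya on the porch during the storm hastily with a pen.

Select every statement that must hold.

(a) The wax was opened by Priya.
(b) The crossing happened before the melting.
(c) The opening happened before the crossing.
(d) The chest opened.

(a) Not entailed — Priya opened the chest, not the wax; the wax belongs to the melting event.
(b) Not entailed — the narrative places the melting before the crossing, not after.
(c) Entailed — the narrative places the opening before the crossing.
(d) Entailed — 'Priya opened the chest' is causative; it entails the inchoative 'the chest opened'.

(c), (d)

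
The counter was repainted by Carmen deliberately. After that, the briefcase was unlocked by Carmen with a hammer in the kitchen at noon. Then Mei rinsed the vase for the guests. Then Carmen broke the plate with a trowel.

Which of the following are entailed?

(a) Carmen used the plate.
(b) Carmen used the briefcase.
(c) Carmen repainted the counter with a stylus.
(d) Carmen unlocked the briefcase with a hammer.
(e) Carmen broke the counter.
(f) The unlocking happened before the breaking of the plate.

(d), (f)

(a) Not entailed — the plate is the patient, not an instrument — Carmen used a trowel.
(b) Not entailed — the briefcase is the patient, not an instrument — Carmen used a hammer.
(c) Not entailed — 'with a stylus' adds information not in the original event.
(d) Entailed — every conjunct here is already in the original unlocking event.
(e) Not entailed — Carmen broke the plate, not the counter; the counter belongs to the repainting event.
(f) Entailed — the narrative places the unlocking before the breaking.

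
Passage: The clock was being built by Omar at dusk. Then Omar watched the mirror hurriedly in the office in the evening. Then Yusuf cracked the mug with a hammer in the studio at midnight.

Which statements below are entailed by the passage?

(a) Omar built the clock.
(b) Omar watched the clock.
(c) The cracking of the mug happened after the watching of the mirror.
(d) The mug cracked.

(c), (d)

(a) Not entailed — 'was building' is progressive on an accomplishment; it does not entail the completed 'built'.
(b) Not entailed — Omar watched the mirror, not the clock; the clock belongs to the building event.
(c) Entailed — the narrative places the watching before the cracking.
(d) Entailed — 'Yusuf cracked the mug' is causative; it entails the inchoative 'the mug cracked'.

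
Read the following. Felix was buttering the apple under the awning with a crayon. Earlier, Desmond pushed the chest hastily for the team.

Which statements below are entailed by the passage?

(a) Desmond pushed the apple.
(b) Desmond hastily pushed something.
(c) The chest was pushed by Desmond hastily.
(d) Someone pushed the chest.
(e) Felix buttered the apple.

(b), (c), (d)

(a) Not entailed — Desmond pushed the chest, not the apple; the apple belongs to the buttering event.
(b) Entailed — dropping 'for the team' and generalizing the patient leaves a sub-description the original still satisfies.
(c) Entailed — every conjunct here is already in the original pushing event.
(d) Entailed — this follows by dropping conjuncts from the pushing event's description.
(e) Not entailed — 'was buttering' is progressive on an accomplishment; it does not entail the completed 'buttered'.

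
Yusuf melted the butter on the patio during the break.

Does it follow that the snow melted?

no

Nothing is said about any snow; only the butter is affected.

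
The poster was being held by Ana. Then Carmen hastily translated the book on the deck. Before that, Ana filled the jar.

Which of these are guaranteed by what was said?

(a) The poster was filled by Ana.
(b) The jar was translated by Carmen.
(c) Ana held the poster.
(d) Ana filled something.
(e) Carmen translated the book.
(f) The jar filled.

(c), (d), (e), (f)

(a) Not entailed — Ana filled the jar, not the poster; the poster belongs to the holding event.
(b) Not entailed — Carmen translated the book, not the jar; the jar belongs to the filling event.
(c) Entailed — 'hold' is an activity; 'was holding' entails that some holding happened, so 'held' holds.
(d) Entailed — the original entails any weakening of itself; this just generalizes the patient.
(e) Entailed — every conjunct here is already in the original translating event.
(f) Entailed — 'Ana filled the jar' is causative; it entails the inchoative 'the jar filled'.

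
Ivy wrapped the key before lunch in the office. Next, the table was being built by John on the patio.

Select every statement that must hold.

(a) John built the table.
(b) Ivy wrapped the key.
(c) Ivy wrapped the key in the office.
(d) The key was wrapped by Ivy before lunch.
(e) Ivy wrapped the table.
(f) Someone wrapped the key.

(b), (c), (d), (f)

(a) Not entailed — 'was building' is progressive on an accomplishment; it does not entail the completed 'built'.
(b) Entailed — dropping 'before lunch', 'in the office' leaves a sub-description the original still satisfies.
(c) Entailed — the original entails any weakening of itself; this just drops 'before lunch'.
(d) Entailed — the original entails any weakening of itself; this just drops 'in the office'.
(e) Not entailed — Ivy wrapped the key, not the table; the table belongs to the building event.
(f) Entailed — dropping 'before lunch', 'in the office' and generalizing the agent leaves a sub-description the original still satisfies.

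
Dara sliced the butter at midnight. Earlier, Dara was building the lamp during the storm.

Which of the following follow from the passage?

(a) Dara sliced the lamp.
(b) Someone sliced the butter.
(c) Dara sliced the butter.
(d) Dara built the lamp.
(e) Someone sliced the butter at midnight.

(b), (c), (e)

(a) Not entailed — Dara sliced the butter, not the lamp; the lamp belongs to the building event.
(b) Entailed — this follows by dropping conjuncts from the slicing event's description.
(c) Entailed — the original entails any weakening of itself; this just drops 'at midnight'.
(d) Not entailed — 'was building' is progressive on an accomplishment; it does not entail the completed 'built'.
(e) Entailed — the original entails any weakening of itself; this just generalizes the agent.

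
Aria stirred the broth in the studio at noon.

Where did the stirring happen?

in the studio

'in the studio' marks the location of the stirring event.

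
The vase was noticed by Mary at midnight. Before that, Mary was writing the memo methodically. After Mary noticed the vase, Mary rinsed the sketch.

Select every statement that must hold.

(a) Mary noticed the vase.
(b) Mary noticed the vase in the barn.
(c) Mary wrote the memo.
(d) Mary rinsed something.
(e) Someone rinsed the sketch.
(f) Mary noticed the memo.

(a), (d), (e)

(a) Entailed — every conjunct here is already in the original noticing event.
(b) Not entailed — 'in the barn' adds information not in the original event.
(c) Not entailed — 'was writing' is progressive on an accomplishment; it does not entail the completed 'wrote'.
(d) Entailed — this follows by dropping conjuncts from the rinsing event's description.
(e) Entailed — the original entails any weakening of itself; this just generalizes the agent.
(f) Not entailed — Mary noticed the vase, not the memo; the memo belongs to the writing event.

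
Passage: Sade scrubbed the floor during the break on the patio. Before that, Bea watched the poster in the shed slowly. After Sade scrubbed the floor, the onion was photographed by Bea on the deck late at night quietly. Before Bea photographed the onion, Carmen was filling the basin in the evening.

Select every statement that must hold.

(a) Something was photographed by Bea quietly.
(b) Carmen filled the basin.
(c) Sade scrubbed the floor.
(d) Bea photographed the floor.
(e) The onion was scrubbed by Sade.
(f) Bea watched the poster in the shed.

(a), (c), (f)

(a) Entailed — the original entails any weakening of itself; this just drops 'on the deck', 'late at night' and generalizes the patient.
(b) Not entailed — 'was filling' is progressive on an accomplishment; it does not entail the completed 'filled'.
(c) Entailed — dropping 'on the patio', 'during the break' leaves a sub-description the original still satisfies.
(d) Not entailed — Bea photographed the onion, not the floor; the floor belongs to the scrubbing event.
(e) Not entailed — Sade scrubbed the floor, not the onion; the onion belongs to the photographing event.
(f) Entailed — the original entails any weakening of itself; this just drops 'slowly'.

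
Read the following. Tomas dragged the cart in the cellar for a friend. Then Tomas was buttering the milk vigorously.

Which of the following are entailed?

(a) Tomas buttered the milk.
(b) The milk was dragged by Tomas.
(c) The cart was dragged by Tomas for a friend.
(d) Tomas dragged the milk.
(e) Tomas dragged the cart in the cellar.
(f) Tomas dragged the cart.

(c), (e), (f)

(a) Not entailed — 'was buttering' is progressive on an accomplishment; it does not entail the completed 'buttered'.
(b) Not entailed — Tomas dragged the cart, not the milk; the milk belongs to the buttering event.
(c) Entailed — every conjunct here is already in the original dragging event.
(d) Not entailed — Tomas dragged the cart, not the milk; the milk belongs to the buttering event.
(e) Entailed — the original entails any weakening of itself; this just drops 'for a friend'.
(f) Entailed — every conjunct here is already in the original dragging event.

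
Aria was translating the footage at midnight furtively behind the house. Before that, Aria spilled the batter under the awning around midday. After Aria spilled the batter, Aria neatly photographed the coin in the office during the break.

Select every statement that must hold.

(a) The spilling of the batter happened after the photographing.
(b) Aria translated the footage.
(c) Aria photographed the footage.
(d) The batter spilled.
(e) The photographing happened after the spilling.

(a) Not entailed — the narrative places the spilling before the photographing, not after.
(b) Not entailed — 'was translating' is progressive on an accomplishment; it does not entail the completed 'translated'.
(c) Not entailed — Aria photographed the coin, not the footage; the footage belongs to the translating event.
(d) Entailed — 'Aria spilled the batter' is causative; it entails the inchoative 'the batter spilled'.
(e) Entailed — the narrative places the spilling before the photographing.

(d), (e)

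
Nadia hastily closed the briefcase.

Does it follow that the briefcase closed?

'Nadia closed the briefcase' is the causative; it entails the inchoative 'the briefcase closed'.

yes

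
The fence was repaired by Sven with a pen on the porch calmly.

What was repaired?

the fence

'the fence' marks the patient of the repairing event.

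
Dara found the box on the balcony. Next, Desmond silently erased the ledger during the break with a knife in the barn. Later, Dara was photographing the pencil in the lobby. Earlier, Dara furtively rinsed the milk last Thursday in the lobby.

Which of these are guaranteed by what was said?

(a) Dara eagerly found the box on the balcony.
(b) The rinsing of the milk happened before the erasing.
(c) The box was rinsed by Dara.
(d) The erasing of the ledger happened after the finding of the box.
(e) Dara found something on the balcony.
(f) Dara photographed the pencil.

(a) Not entailed — 'eagerly' adds information not in the original event.
(b) Not entailed — the narrative doesn't order the rinsing relative to the erasing.
(c) Not entailed — Dara rinsed the milk, not the box; the box belongs to the finding event.
(d) Entailed — the narrative places the finding before the erasing.
(e) Entailed — every conjunct here is already in the original finding event.
(f) Not entailed — 'was photographing' is progressive on an accomplishment; it does not entail the completed 'photographed'.

(d), (e)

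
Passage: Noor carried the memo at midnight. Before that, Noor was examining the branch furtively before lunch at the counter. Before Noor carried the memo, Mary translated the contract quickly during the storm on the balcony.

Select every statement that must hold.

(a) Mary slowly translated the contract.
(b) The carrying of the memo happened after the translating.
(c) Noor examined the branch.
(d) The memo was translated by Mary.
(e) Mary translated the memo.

(b), (c)

(a) Not entailed — 'slowly' adds a manner not in (and inconsistent with) the original.
(b) Entailed — the narrative places the translating before the carrying.
(c) Entailed — 'examine' is an activity; 'was examining' entails that some examining happened, so 'examined' holds.
(d) Not entailed — Mary translated the contract, not the memo; the memo belongs to the carrying event.
(e) Not entailed — Mary translated the contract, not the memo; the memo belongs to the carrying event.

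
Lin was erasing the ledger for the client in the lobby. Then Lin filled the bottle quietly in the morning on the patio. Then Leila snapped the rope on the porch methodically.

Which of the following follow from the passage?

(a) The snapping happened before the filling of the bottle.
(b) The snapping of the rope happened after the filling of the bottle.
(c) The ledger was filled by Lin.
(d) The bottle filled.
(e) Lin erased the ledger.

(a) Not entailed — the narrative places the filling before the snapping, not after.
(b) Entailed — the narrative places the filling before the snapping.
(c) Not entailed — Lin filled the bottle, not the ledger; the ledger belongs to the erasing event.
(d) Entailed — 'Lin filled the bottle' is causative; it entails the inchoative 'the bottle filled'.
(e) Not entailed — 'was erasing' is progressive on an accomplishment; it does not entail the completed 'erased'.

(b), (d)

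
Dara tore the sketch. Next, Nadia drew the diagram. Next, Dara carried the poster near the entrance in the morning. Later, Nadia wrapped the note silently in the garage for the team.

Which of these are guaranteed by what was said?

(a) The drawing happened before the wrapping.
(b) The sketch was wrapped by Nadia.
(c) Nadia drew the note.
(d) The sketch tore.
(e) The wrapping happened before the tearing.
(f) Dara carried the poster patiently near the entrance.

(a) Entailed — the narrative places the drawing before the wrapping.
(b) Not entailed — Nadia wrapped the note, not the sketch; the sketch belongs to the tearing event.
(c) Not entailed — Nadia drew the diagram, not the note; the note belongs to the wrapping event.
(d) Entailed — 'Dara tore the sketch' is causative; it entails the inchoative 'the sketch tore'.
(e) Not entailed — the narrative places the tearing before the wrapping, not after.
(f) Not entailed — 'patiently' adds information not in the original event.

(a), (d)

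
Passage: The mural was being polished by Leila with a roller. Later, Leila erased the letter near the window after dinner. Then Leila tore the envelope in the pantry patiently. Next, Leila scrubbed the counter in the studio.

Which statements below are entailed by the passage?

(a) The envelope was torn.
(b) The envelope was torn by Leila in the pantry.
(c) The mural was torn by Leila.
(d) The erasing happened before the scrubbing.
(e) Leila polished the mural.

(a), (b), (d), (e)

(a) Entailed — every conjunct here is already in the original tearing event.
(b) Entailed — every conjunct here is already in the original tearing event.
(c) Not entailed — Leila tore the envelope, not the mural; the mural belongs to the polishing event.
(d) Entailed — the narrative places the erasing before the scrubbing.
(e) Entailed — 'polish' is an activity; 'was polishing' entails that some polishing happened, so 'polished' holds.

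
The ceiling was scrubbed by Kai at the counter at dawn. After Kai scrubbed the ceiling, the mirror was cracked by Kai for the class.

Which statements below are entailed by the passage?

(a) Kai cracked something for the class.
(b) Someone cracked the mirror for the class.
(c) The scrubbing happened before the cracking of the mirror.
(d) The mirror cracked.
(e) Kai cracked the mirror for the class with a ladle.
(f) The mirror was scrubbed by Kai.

(a) Entailed — this follows by dropping conjuncts from the cracking event's description.
(b) Entailed — the original entails any weakening of itself; this just generalizes the agent.
(c) Entailed — the narrative places the scrubbing before the cracking.
(d) Entailed — 'Kai cracked the mirror' is causative; it entails the inchoative 'the mirror cracked'.
(e) Not entailed — 'with a ladle' adds information not in the original event.
(f) Not entailed — Kai scrubbed the ceiling, not the mirror; the mirror belongs to the cracking event.

(a), (b), (c), (d)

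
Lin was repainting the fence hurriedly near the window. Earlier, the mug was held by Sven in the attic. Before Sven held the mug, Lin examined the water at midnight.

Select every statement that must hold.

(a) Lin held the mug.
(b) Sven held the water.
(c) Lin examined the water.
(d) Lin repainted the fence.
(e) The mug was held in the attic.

(c), (e)

(a) Not entailed — the passage has Sven holding the mug, not Lin.
(b) Not entailed — Sven held the mug, not the water; the water belongs to the examining event.
(c) Entailed — this follows by dropping conjuncts from the examining event's description.
(d) Not entailed — 'was repainting' is progressive on an accomplishment; it does not entail the completed 'repainted'.
(e) Entailed — generalizing the agent leaves a sub-description the original still satisfies.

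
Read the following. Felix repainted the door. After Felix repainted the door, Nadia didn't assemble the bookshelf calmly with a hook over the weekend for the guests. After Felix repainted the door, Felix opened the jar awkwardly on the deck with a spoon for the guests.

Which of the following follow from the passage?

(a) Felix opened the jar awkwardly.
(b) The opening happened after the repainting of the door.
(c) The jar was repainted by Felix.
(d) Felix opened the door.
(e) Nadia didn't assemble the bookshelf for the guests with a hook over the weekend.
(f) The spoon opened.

(a) Entailed — dropping 'for the guests', 'with a spoon', 'on the deck' leaves a sub-description the original still satisfies.
(b) Entailed — the narrative places the repainting before the opening.
(c) Not entailed — Felix repainted the door, not the jar; the jar belongs to the opening event.
(d) Not entailed — Felix opened the jar, not the door; the door belongs to the repainting event.
(e) Not entailed — dropping 'calmly' under negation is not valid — the original leaves open that Nadia assembled the bookshelf some other way.
(f) Not entailed — the jar is what opened, not the spoon.

(a), (b)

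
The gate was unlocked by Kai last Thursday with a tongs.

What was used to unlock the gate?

'with a tongs' marks the instrument of the unlocking event.

a tongs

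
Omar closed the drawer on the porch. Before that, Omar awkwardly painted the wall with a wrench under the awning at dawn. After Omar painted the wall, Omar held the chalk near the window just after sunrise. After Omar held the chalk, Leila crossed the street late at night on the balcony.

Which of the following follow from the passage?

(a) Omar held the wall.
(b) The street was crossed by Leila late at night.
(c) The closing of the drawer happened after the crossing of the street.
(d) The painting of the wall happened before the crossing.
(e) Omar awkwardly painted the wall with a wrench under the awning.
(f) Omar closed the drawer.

(a) Not entailed — Omar held the chalk, not the wall; the wall belongs to the painting event.
(b) Entailed — the original entails any weakening of itself; this just drops 'on the balcony'.
(c) Not entailed — the narrative doesn't order the crossing relative to the closing.
(d) Entailed — the narrative places the painting before the crossing.
(e) Entailed — every conjunct here is already in the original painting event.
(f) Entailed — every conjunct here is already in the original closing event.

(b), (d), (e), (f)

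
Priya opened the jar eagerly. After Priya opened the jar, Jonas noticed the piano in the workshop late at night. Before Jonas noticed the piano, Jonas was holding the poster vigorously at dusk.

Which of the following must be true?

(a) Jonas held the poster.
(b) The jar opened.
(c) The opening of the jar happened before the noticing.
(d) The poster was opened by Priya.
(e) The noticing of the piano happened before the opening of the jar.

(a) Entailed — 'hold' is an activity; 'was holding' entails that some holding happened, so 'held' holds.
(b) Entailed — 'Priya opened the jar' is causative; it entails the inchoative 'the jar opened'.
(c) Entailed — the narrative places the opening before the noticing.
(d) Not entailed — Priya opened the jar, not the poster; the poster belongs to the holding event.
(e) Not entailed — the narrative places the opening before the noticing, not after.

(a), (b), (c)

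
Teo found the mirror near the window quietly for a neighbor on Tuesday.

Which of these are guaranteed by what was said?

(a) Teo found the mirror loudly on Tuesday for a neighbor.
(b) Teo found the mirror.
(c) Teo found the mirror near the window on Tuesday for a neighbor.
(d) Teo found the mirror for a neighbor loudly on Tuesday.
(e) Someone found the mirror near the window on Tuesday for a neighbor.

(b), (c), (e)

(a) Not entailed — 'loudly' adds a manner not in (and inconsistent with) the original.
(b) Entailed — every conjunct here is already in the original finding event.
(c) Entailed — this follows by dropping conjuncts from the finding event's description.
(d) Not entailed — 'loudly' adds a manner not in (and inconsistent with) the original.
(e) Entailed — this follows by dropping conjuncts from the finding event's description.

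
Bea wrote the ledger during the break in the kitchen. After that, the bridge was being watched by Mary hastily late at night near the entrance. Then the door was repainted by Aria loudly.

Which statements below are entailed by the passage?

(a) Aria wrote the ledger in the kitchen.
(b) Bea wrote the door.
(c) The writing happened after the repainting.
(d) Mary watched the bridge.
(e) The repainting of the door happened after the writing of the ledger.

(d), (e)

(a) Not entailed — the passage has Bea writing the ledger, not Aria.
(b) Not entailed — Bea wrote the ledger, not the door; the door belongs to the repainting event.
(c) Not entailed — the narrative places the writing before the repainting, not after.
(d) Entailed — 'watch' is an activity; 'was watching' entails that some watching happened, so 'watched' holds.
(e) Entailed — the narrative places the writing before the repainting.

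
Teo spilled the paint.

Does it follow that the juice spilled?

Nothing is said about any juice; only the paint is affected.

no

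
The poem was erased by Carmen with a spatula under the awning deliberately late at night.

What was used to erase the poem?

'with a spatula' marks the instrument of the erasing event.

a spatula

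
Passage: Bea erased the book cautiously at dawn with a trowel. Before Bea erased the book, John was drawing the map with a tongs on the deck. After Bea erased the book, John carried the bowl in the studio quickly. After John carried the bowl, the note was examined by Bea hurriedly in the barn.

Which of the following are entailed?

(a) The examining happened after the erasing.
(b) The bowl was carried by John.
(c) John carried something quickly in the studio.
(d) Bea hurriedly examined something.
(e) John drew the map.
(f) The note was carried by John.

(a) Entailed — the narrative places the erasing before the examining.
(b) Entailed — dropping 'in the studio', 'quickly' leaves a sub-description the original still satisfies.
(c) Entailed — the original entails any weakening of itself; this just generalizes the patient.
(d) Entailed — every conjunct here is already in the original examining event.
(e) Not entailed — 'was drawing' is progressive on an accomplishment; it does not entail the completed 'drew'.
(f) Not entailed — John carried the bowl, not the note; the note belongs to the examining event.

(a), (b), (c), (d)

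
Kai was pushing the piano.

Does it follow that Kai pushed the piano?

'push' is atelic; if Kai was pushing the piano, then Kai pushed the piano (for some time).

yes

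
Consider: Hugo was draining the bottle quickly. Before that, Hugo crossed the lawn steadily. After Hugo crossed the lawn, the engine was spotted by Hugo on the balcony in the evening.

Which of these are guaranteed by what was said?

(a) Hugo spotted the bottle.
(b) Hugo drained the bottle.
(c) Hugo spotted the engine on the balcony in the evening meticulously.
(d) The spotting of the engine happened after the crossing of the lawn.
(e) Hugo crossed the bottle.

(d)

(a) Not entailed — Hugo spotted the engine, not the bottle; the bottle belongs to the draining event.
(b) Not entailed — 'was draining' is progressive on an accomplishment; it does not entail the completed 'drained'.
(c) Not entailed — 'meticulously' adds information not in the original event.
(d) Entailed — the narrative places the crossing before the spotting.
(e) Not entailed — Hugo crossed the lawn, not the bottle; the bottle belongs to the draining event.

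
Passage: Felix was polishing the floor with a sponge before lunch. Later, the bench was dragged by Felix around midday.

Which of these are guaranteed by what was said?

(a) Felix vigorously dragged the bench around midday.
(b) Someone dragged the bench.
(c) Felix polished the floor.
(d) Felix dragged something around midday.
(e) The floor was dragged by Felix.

(a) Not entailed — 'vigorously' adds information not in the original event.
(b) Entailed — every conjunct here is already in the original dragging event.
(c) Entailed — 'polish' is an activity; 'was polishing' entails that some polishing happened, so 'polished' holds.
(d) Entailed — generalizing the patient leaves a sub-description the original still satisfies.
(e) Not entailed — Felix dragged the bench, not the floor; the floor belongs to the polishing event.

(b), (c), (d)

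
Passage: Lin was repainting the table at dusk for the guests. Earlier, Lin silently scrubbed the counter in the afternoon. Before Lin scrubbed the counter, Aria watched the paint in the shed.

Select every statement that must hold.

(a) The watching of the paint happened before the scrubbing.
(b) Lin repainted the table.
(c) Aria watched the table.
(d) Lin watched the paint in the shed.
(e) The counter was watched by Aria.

(a) Entailed — the narrative places the watching before the scrubbing.
(b) Not entailed — 'was repainting' is progressive on an accomplishment; it does not entail the completed 'repainted'.
(c) Not entailed — Aria watched the paint, not the table; the table belongs to the repainting event.
(d) Not entailed — the passage has Aria watching the paint, not Lin.
(e) Not entailed — Aria watched the paint, not the counter; the counter belongs to the scrubbing event.

(a)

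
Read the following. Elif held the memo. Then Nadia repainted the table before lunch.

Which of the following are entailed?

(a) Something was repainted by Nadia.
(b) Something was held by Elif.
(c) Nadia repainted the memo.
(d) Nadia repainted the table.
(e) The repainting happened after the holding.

(a), (b), (d), (e)

(a) Entailed — every conjunct here is already in the original repainting event.
(b) Entailed — the original entails any weakening of itself; this just generalizes the patient.
(c) Not entailed — Nadia repainted the table, not the memo; the memo belongs to the holding event.
(d) Entailed — every conjunct here is already in the original repainting event.
(e) Entailed — the narrative places the holding before the repainting.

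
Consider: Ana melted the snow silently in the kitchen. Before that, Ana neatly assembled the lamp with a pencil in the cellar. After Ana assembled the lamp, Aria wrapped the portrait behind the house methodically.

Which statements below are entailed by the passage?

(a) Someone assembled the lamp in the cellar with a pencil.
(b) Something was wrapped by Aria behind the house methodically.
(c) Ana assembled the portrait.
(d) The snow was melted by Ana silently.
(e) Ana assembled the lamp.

(a), (b), (d), (e)

(a) Entailed — every conjunct here is already in the original assembling event.
(b) Entailed — generalizing the patient leaves a sub-description the original still satisfies.
(c) Not entailed — Ana assembled the lamp, not the portrait; the portrait belongs to the wrapping event.
(d) Entailed — every conjunct here is already in the original melting event.
(e) Entailed — the original entails any weakening of itself; this just drops 'neatly', 'with a pencil', 'in the cellar'.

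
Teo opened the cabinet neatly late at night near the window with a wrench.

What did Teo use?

'with a wrench' marks the instrument of the opening event.

a wrench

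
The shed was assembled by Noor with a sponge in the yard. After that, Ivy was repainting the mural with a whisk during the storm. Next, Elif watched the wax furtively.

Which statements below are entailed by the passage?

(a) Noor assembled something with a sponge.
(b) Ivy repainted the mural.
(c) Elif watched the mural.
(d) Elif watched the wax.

(a) Entailed — the original entails any weakening of itself; this just drops 'in the yard' and generalizes the patient.
(b) Not entailed — 'was repainting' is progressive on an accomplishment; it does not entail the completed 'repainted'.
(c) Not entailed — Elif watched the wax, not the mural; the mural belongs to the repainting event.
(d) Entailed — this follows by dropping conjuncts from the watching event's description.

(a), (d)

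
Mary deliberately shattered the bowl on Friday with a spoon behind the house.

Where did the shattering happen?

'behind the house' marks the location of the shattering event.

behind the house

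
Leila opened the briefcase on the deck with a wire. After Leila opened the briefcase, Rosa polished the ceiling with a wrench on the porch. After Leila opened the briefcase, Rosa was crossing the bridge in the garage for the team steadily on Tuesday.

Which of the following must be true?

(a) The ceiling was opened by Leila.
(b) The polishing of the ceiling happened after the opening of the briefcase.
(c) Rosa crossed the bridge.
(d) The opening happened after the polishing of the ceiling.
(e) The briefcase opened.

(a) Not entailed — Leila opened the briefcase, not the ceiling; the ceiling belongs to the polishing event.
(b) Entailed — the narrative places the opening before the polishing.
(c) Not entailed — 'was crossing' is progressive on an accomplishment; it does not entail the completed 'crossed'.
(d) Not entailed — the narrative places the opening before the polishing, not after.
(e) Entailed — 'Leila opened the briefcase' is causative; it entails the inchoative 'the briefcase opened'.

(b), (e)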